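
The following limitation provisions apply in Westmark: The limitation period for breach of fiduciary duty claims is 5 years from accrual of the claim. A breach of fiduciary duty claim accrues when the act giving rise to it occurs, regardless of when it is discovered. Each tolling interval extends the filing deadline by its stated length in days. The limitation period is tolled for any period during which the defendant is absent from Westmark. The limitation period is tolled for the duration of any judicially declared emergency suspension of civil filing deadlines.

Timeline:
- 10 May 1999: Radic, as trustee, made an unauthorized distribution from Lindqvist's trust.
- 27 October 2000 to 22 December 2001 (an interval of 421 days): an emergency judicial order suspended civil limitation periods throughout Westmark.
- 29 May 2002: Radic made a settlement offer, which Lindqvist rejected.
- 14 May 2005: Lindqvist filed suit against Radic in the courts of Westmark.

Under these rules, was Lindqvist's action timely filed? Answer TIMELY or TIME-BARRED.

The limitation period began to run on 10 May 1999.
Adding the 5 years base period to 10 May 1999 gives a deadline of 10 May 2004, before any tolling.
The period was tolled for 421 days by the emergency suspension of filing deadlines (27 October 2000 to 22 December 2001), pushing the deadline to 5 July 2005.
None of the other events listed affects the running of the period under the stated rules.
Filing on 14 May 2005 beat the 5 July 2005 deadline — the action is timely.

TIMELY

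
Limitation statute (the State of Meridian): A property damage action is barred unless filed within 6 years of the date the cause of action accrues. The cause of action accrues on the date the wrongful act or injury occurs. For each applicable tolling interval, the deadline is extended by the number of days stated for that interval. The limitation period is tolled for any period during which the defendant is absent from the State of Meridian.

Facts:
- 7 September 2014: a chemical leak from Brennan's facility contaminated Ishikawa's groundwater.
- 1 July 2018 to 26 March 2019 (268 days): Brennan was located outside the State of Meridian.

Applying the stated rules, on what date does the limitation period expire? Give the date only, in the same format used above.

The limitation period began to run on 7 September 2014.
Adding the 6 years base period to 7 September 2014 gives a deadline of 7 September 2020, before any tolling.
Because the defendant's absence from the jurisdiction ran from 1 July 2018 to 26 March 2019, the deadline is extended by 268 days to 2 June 2021.

2 June 2021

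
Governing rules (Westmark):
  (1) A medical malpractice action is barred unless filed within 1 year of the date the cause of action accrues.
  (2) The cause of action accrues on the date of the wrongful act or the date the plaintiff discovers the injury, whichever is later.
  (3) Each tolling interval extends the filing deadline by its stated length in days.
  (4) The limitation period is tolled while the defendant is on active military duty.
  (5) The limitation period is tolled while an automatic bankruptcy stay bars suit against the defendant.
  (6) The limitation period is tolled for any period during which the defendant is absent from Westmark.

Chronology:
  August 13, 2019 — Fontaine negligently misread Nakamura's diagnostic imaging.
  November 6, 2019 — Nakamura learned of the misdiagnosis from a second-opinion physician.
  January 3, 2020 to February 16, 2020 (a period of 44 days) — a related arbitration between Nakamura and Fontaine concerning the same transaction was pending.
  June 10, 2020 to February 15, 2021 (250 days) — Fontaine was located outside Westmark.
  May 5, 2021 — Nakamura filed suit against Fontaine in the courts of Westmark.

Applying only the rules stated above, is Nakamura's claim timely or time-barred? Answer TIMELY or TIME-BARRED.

TIMELY

Taking the later of the act (August 13, 2019) and discovery (November 6, 2019), the claim accrued on November 6, 2019.
Adding the 1 year base period to November 6, 2019 gives a deadline of November 6, 2020, before any tolling.
The period was tolled for 250 days by the defendant's absence from the jurisdiction (June 10, 2020 to February 15, 2021), pushing the deadline to July 14, 2021.
Although a pending arbitration ran from January 3, 2020 to February 16, 2020, the stated rules do not make that a tolling event, so it is disregarded.
The May 5, 2021 filing precedes the July 14, 2021 deadline; the claim is timely.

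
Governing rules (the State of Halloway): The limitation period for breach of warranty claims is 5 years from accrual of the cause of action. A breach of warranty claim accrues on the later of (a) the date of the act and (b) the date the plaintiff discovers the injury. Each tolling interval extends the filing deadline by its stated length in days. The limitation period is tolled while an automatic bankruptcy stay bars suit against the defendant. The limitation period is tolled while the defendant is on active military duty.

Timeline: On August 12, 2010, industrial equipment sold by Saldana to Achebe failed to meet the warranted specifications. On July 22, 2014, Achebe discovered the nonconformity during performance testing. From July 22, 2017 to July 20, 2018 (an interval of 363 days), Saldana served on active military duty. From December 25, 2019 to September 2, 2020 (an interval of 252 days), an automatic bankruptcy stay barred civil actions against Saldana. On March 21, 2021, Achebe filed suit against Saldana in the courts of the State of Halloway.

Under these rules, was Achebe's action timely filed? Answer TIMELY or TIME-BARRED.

Taking the later of the act (August 12, 2010) and discovery (July 22, 2014), the claim accrued on July 22, 2014.
Adding the 5 years base period to July 22, 2014 gives a deadline of July 22, 2019, before any tolling.
The defendant's active military service from July 22, 2017 to July 20, 2018 tolled the period for 363 days, extending the deadline to July 19, 2020.
Because the automatic bankruptcy stay ran from December 25, 2019 to September 2, 2020, the deadline is extended by 252 days to March 28, 2021.
Achebe filed on March 21, 2021, before the March 28, 2021 deadline, so the action is timely.

TIMELY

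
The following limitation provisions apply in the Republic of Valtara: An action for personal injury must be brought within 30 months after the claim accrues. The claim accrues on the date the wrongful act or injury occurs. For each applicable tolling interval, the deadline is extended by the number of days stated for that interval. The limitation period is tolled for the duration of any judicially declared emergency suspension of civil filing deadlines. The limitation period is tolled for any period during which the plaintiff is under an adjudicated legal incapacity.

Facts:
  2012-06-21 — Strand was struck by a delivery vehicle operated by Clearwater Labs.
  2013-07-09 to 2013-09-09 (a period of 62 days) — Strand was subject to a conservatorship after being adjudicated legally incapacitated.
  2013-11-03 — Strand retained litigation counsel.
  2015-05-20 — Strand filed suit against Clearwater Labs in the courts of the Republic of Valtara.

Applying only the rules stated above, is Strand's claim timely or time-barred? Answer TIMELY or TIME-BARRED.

TIME-BARRED

The limitation period began to run on 2012-06-21.
The untolled deadline — 30 months after 2012-06-21 — is 2014-12-21.
Because the plaintiff's legal incapacity ran from 2013-07-09 to 2013-09-09, the deadline is extended by 62 days to 2015-02-21.
The other events in the timeline have no effect on the limitation period under the stated rules.
Strand filed on 2015-05-20, after the 2015-02-21 deadline, so the action is time-barred.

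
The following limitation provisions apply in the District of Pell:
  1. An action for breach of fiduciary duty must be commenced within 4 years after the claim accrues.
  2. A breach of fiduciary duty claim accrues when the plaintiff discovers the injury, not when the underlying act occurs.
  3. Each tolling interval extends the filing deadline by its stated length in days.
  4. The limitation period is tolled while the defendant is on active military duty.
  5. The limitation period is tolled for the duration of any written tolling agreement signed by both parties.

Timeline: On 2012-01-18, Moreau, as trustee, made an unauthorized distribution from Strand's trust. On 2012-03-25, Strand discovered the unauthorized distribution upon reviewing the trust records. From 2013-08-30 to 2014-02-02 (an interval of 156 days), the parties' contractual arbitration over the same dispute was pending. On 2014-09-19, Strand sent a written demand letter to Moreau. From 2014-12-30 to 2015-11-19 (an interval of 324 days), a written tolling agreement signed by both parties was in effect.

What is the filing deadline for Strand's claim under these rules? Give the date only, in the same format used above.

Accrual is tied to discovery, so the period began on 2012-03-25 rather than on 2012-01-18 when the act occurred.
4 years from 2012-03-25 is 2016-03-25.
The written tolling agreement from 2014-12-30 to 2015-11-19 tolled the period for 324 days, extending the deadline to 2017-02-12.
No stated provision tolls the period for a pending arbitration, so the interval from 2013-08-30 to 2014-02-02 has no effect on the deadline.
The other events in the timeline have no effect on the limitation period under the stated rules.

2017-02-12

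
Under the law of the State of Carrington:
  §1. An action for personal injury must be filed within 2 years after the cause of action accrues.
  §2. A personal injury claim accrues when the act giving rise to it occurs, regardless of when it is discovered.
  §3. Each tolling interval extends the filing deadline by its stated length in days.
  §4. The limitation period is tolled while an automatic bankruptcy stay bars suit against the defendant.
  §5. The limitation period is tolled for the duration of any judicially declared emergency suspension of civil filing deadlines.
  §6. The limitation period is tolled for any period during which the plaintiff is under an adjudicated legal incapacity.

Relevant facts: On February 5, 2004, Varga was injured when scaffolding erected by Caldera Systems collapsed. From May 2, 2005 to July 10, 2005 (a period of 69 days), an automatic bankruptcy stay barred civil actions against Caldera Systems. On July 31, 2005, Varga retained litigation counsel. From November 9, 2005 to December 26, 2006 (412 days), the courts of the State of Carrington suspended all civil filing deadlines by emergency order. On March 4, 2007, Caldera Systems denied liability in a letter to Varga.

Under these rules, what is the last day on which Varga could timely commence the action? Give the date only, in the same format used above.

The claim accrued on February 5, 2004, when the wrongful act occurred.
The untolled deadline — 2 years after February 5, 2004 — is February 5, 2006.
Because the automatic bankruptcy stay ran from May 2, 2005 to July 10, 2005, the deadline is extended by 69 days to April 15, 2006.
The emergency suspension of filing deadlines from November 9, 2005 to December 26, 2006 tolled the period for 412 days, extending the deadline to June 1, 2007.
Nothing else in the chronology tolls or restarts the period.

June 1, 2007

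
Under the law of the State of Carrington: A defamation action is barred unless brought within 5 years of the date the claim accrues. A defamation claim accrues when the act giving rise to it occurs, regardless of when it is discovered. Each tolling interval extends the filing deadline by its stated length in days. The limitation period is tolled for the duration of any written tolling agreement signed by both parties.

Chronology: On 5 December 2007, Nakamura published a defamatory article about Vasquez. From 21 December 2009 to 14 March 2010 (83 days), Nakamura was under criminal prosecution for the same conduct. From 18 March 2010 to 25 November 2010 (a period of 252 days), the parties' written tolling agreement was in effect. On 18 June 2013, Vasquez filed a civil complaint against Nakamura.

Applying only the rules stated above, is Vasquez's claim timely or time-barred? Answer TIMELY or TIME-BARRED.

The claim accrued on 5 December 2007, the date of the act.
5 years from 5 December 2007 is 5 December 2012.
Because the written tolling agreement ran from 18 March 2010 to 25 November 2010, the deadline is extended by 252 days to 14 August 2013.
No stated provision tolls the period for a criminal prosecution, so the interval from 21 December 2009 to 14 March 2010 has no effect on the deadline.
Filing on 18 June 2013 beat the 14 August 2013 deadline — the action is timely.

TIMELY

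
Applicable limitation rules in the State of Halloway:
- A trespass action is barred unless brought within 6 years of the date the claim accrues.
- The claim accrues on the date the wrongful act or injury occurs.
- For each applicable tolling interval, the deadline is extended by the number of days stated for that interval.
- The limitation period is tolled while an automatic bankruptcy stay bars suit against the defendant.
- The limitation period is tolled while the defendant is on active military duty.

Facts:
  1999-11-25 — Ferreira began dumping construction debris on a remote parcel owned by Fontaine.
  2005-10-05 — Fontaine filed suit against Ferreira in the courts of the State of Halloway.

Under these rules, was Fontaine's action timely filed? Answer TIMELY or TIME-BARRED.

TIMELY

The claim accrued on 1999-11-25, the date of the act.
Adding the 6 years base period to 1999-11-25 gives a deadline of 2005-11-25, before any tolling.
The 2005-10-05 filing precedes the 2005-11-25 deadline; the claim is timely.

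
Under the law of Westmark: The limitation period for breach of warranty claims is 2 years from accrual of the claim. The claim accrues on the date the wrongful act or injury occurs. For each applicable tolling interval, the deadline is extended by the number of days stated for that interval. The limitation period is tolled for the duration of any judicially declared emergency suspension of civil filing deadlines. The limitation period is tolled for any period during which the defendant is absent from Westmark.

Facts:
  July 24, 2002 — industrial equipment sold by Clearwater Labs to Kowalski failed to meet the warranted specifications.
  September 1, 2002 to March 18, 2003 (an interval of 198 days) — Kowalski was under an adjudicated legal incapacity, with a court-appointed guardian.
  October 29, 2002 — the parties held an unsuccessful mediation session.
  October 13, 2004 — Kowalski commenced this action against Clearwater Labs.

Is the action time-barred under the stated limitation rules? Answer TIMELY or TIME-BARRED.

TIME-BARRED

The limitation period began to run on July 24, 2002.
The untolled deadline — 2 years after July 24, 2002 — is July 24, 2004.
Although the plaintiff's incapacity ran from September 1, 2002 to March 18, 2003, the stated rules do not make that a tolling event, so it is disregarded.
Nothing else in the chronology tolls or restarts the period.
Kowalski filed on October 13, 2004, after the July 24, 2004 deadline, so the action is time-barred.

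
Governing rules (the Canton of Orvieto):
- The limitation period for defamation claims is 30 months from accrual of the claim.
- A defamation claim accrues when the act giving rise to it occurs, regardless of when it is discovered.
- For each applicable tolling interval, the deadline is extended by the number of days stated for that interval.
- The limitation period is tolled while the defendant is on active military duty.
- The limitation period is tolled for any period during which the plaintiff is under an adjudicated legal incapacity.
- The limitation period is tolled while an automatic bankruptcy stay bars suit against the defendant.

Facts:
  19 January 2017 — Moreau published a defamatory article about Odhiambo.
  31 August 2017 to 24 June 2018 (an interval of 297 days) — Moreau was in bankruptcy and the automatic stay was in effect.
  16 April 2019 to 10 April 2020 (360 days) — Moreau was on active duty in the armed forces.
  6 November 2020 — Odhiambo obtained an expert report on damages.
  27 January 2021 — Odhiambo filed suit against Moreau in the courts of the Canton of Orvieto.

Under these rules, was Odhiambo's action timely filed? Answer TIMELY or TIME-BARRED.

The limitation period began to run on 19 January 2017.
Adding the 30 months base period to 19 January 2017 gives a deadline of 19 July 2019, before any tolling.
Because the automatic bankruptcy stay ran from 31 August 2017 to 24 June 2018, the deadline is extended by 297 days to 11 May 2020.
The period was tolled for 360 days by the defendant's active military service (16 April 2019 to 10 April 2020), pushing the deadline to 6 May 2021.
The other events in the timeline have no effect on the limitation period under the stated rules.
The 27 January 2021 filing precedes the 6 May 2021 deadline; the claim is timely.

TIMELY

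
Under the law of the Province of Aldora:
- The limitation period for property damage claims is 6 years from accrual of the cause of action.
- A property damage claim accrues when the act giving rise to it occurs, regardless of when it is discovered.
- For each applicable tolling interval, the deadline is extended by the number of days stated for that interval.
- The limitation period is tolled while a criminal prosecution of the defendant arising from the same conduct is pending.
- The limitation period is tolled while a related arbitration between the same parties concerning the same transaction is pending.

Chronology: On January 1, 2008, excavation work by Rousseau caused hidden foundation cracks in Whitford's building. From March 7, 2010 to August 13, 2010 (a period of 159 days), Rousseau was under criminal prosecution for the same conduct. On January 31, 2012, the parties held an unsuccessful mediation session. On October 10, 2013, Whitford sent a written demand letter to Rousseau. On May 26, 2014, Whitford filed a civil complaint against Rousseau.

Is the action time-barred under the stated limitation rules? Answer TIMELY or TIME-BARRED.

TIMELY

The cause of action accrued on January 1, 2008, the date of the act.
The untolled deadline — 6 years after January 1, 2008 — is January 1, 2014.
The period was tolled for 159 days by the pending criminal prosecution (March 7, 2010 to August 13, 2010), pushing the deadline to June 9, 2014.
The other events in the timeline have no effect on the limitation period under the stated rules.
Filing on May 26, 2014 beat the June 9, 2014 deadline — the action is timely.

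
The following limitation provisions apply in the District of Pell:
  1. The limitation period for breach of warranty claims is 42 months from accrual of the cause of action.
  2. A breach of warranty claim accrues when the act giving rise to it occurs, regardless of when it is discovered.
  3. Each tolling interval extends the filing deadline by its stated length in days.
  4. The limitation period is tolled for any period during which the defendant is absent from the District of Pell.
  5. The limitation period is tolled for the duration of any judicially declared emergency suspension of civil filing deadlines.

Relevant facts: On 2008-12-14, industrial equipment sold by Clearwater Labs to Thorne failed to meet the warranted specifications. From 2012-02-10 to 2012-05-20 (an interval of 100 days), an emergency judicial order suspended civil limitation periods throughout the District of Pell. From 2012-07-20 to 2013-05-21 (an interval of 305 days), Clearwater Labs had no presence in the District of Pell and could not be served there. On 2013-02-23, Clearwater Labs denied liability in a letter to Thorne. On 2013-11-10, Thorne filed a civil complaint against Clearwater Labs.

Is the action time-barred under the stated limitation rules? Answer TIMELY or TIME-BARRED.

The limitation period began to run on 2008-12-14.
42 months from 2008-12-14 is 2012-06-14.
The period was tolled for 100 days by the emergency suspension of filing deadlines (2012-02-10 to 2012-05-20), pushing the deadline to 2012-09-22.
The period was tolled for 305 days by the defendant's absence from the jurisdiction (2012-07-20 to 2013-05-21), pushing the deadline to 2013-07-24.
None of the other events listed affects the running of the period under the stated rules.
The 2013-11-10 filing falls after the 2013-07-24 deadline; the claim is time-barred.

TIME-BARRED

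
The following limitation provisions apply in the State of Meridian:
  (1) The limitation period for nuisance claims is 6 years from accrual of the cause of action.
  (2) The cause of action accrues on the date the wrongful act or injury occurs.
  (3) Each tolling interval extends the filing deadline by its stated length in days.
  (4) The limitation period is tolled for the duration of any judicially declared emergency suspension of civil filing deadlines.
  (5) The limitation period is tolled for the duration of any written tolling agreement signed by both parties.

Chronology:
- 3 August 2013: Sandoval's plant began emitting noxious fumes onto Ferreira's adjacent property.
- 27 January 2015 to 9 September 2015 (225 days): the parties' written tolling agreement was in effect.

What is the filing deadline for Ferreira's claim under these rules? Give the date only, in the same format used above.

15 March 2020

The cause of action accrued on 3 August 2013, the date of the act.
The untolled deadline — 6 years after 3 August 2013 — is 3 August 2019.
Because the written tolling agreement ran from 27 January 2015 to 9 September 2015, the deadline is extended by 225 days to 15 March 2020.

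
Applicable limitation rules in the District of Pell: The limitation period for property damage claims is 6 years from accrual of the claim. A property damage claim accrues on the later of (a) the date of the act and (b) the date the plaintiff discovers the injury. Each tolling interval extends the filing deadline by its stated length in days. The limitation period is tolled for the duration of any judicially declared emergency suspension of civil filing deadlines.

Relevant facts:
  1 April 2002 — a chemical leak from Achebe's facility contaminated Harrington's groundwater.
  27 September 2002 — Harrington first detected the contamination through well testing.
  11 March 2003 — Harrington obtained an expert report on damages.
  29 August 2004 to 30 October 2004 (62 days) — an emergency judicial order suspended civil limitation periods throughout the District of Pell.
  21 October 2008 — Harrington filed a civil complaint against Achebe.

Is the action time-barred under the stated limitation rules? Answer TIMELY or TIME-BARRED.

The claim accrued on 27 September 2002 — the later of the 1 April 2002 act and the 27 September 2002 discovery.
Adding the 6 years base period to 27 September 2002 gives a deadline of 27 September 2008, before any tolling.
The period was tolled for 62 days by the emergency suspension of filing deadlines (29 August 2004 to 30 October 2004), pushing the deadline to 28 November 2008.
None of the other events listed affects the running of the period under the stated rules.
Filing on 21 October 2008 beat the 28 November 2008 deadline — the action is timely.

TIMELY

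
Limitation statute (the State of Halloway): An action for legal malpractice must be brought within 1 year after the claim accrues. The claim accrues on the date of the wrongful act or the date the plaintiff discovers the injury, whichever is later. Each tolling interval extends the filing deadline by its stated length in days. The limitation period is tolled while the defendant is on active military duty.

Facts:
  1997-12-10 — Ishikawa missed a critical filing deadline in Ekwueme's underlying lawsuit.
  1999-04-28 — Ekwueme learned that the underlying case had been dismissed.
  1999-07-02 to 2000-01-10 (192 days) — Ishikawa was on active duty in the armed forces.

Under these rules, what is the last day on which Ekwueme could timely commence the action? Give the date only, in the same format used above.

2000-11-06

Taking the later of the act (1997-12-10) and discovery (1999-04-28), the claim accrued on 1999-04-28.
The untolled deadline — 1 year after 1999-04-28 — is 2000-04-28.
The period was tolled for 192 days by the defendant's active military service (1999-07-02 to 2000-01-10), pushing the deadline to 2000-11-06.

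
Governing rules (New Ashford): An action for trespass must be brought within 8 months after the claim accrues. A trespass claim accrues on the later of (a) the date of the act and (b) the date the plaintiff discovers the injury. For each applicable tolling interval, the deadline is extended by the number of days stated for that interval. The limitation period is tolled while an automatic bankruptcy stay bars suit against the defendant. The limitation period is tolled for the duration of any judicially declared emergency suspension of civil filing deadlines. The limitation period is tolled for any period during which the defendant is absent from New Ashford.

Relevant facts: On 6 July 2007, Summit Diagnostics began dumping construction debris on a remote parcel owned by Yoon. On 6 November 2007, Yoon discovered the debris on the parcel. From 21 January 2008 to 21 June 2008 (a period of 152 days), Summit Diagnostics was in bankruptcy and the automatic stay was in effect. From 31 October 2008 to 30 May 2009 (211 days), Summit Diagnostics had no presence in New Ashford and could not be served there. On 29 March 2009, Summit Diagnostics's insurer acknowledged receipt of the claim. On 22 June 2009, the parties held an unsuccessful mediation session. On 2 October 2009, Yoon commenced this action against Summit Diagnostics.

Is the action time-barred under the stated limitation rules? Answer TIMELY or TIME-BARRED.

TIME-BARRED

Because discovery on 6 November 2007 post-dates the 6 July 2007 act, accrual under the later-of rule falls on 6 November 2007.
The untolled deadline — 8 months after 6 November 2007 — is 6 July 2008.
The automatic bankruptcy stay from 21 January 2008 to 21 June 2008 tolled the period for 152 days, extending the deadline to 5 December 2008.
Because the defendant's absence from the jurisdiction ran from 31 October 2008 to 30 May 2009, the deadline is extended by 211 days to 4 July 2009.
Nothing else in the chronology tolls or restarts the period.
Yoon filed on 2 October 2009, after the 4 July 2009 deadline, so the action is time-barred.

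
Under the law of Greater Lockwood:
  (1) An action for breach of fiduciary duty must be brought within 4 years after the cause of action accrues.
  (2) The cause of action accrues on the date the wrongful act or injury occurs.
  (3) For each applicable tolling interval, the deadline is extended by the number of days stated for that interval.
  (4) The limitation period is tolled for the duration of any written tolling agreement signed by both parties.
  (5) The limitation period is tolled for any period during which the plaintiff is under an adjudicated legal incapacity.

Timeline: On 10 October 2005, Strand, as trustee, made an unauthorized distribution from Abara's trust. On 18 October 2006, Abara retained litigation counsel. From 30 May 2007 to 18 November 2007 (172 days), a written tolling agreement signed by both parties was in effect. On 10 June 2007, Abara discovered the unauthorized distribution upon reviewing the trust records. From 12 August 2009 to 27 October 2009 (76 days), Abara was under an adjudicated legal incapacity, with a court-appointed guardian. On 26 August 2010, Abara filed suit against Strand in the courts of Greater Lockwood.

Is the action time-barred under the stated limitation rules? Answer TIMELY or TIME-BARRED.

TIME-BARRED

Because the rule ties accrual to occurrence, the claim accrued on 10 October 2005, not on the 10 June 2007 discovery date.
The untolled deadline — 4 years after 10 October 2005 — is 10 October 2009.
The period was tolled for 172 days by the written tolling agreement (30 May 2007 to 18 November 2007), pushing the deadline to 31 March 2010.
The plaintiff's legal incapacity from 12 August 2009 to 27 October 2009 tolled the period for 76 days, extending the deadline to 15 June 2010.
Nothing else in the chronology tolls or restarts the period.
The 26 August 2010 filing falls after the 15 June 2010 deadline; the claim is time-barred.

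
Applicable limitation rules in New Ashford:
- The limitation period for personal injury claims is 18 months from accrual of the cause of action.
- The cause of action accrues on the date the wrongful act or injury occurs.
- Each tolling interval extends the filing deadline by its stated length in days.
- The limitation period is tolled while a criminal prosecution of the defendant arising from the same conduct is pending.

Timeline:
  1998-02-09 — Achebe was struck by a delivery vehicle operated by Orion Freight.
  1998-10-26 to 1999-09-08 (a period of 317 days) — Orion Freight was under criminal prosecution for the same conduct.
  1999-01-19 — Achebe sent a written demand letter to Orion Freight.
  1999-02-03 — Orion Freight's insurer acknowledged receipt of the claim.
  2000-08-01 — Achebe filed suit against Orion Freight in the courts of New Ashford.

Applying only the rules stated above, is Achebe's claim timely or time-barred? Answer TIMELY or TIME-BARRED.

TIME-BARRED

The cause of action accrued on 1998-02-09, the date of the act.
Adding the 18 months base period to 1998-02-09 gives a deadline of 1999-08-09, before any tolling.
Because the pending criminal prosecution ran from 1998-10-26 to 1999-09-08, the deadline is extended by 317 days to 2000-06-21.
Nothing else in the chronology tolls or restarts the period.
Achebe filed on 2000-08-01, after the 2000-06-21 deadline, so the action is time-barred.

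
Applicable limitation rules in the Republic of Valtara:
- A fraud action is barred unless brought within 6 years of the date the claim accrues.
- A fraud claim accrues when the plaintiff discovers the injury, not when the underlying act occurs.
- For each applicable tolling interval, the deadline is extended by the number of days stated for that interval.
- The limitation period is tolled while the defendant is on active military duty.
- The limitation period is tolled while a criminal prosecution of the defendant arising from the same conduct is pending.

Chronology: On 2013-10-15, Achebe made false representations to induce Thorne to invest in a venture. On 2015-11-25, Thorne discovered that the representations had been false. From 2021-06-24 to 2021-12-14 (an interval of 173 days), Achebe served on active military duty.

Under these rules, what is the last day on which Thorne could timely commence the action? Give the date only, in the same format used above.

Accrual is tied to discovery, so the period began on 2015-11-25 rather than on 2013-10-15 when the act occurred.
The untolled deadline — 6 years after 2015-11-25 — is 2021-11-25.
The period was tolled for 173 days by the defendant's active military service (2021-06-24 to 2021-12-14), pushing the deadline to 2022-05-17.

2022-05-17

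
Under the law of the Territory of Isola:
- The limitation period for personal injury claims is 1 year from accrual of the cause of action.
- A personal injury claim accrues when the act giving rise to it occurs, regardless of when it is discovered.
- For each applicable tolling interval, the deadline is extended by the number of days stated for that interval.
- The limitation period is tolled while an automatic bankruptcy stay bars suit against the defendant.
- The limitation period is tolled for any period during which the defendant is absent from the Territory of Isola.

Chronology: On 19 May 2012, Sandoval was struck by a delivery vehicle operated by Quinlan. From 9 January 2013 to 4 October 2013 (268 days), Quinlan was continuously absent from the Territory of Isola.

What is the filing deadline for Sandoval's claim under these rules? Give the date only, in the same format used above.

The cause of action accrued on 19 May 2012, the date of the act.
1 year from 19 May 2012 is 19 May 2013.
Because the defendant's absence from the jurisdiction ran from 9 January 2013 to 4 October 2013, the deadline is extended by 268 days to 11 February 2014.

11 February 2014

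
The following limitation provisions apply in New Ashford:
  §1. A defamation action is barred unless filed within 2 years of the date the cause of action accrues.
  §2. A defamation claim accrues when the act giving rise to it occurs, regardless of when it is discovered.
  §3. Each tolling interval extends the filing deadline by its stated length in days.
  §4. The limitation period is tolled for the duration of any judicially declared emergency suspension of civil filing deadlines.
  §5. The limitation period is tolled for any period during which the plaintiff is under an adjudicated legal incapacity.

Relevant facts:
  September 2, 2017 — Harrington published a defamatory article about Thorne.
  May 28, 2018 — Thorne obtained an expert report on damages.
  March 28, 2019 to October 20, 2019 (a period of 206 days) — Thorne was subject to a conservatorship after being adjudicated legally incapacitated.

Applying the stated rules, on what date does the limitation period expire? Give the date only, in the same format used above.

The claim accrued on September 2, 2017, when the wrongful act occurred.
Adding the 2 years base period to September 2, 2017 gives a deadline of September 2, 2019, before any tolling.
The plaintiff's legal incapacity from March 28, 2019 to October 20, 2019 tolled the period for 206 days, extending the deadline to March 26, 2020.
Nothing else in the chronology tolls or restarts the period.

March 26, 2020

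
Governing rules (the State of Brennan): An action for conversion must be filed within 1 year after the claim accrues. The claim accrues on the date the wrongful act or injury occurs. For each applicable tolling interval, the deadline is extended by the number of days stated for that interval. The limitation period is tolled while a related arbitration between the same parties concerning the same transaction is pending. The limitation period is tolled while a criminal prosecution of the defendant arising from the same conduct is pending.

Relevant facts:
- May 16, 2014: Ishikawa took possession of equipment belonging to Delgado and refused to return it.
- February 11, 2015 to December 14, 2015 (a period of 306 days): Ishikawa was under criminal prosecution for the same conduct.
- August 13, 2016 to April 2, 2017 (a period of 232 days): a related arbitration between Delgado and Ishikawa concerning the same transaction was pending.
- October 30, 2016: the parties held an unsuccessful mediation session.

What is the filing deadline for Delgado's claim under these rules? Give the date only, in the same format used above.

March 17, 2016

The limitation period began to run on May 16, 2014.
The untolled deadline — 1 year after May 16, 2014 — is May 16, 2015.
The period was tolled for 306 days by the pending criminal prosecution (February 11, 2015 to December 14, 2015), pushing the deadline to March 17, 2016.
By the time the pending related arbitration began on August 13, 2016, the limitation period had already expired on March 17, 2016; that interval cannot revive it.
The other events in the timeline have no effect on the limitation period under the stated rules.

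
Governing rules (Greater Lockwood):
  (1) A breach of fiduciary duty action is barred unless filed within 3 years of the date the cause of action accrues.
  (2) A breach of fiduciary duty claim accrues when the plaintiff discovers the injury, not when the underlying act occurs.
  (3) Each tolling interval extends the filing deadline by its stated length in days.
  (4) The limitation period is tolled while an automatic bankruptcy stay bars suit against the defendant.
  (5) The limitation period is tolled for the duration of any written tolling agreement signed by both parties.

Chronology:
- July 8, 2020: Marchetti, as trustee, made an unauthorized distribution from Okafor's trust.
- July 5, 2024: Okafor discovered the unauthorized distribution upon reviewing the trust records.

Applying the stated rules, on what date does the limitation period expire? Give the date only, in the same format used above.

July 5, 2027

Accrual is tied to discovery, so the period began on July 5, 2024 rather than on July 8, 2020 when the act occurred.
The untolled deadline — 3 years after July 5, 2024 — is July 5, 2027.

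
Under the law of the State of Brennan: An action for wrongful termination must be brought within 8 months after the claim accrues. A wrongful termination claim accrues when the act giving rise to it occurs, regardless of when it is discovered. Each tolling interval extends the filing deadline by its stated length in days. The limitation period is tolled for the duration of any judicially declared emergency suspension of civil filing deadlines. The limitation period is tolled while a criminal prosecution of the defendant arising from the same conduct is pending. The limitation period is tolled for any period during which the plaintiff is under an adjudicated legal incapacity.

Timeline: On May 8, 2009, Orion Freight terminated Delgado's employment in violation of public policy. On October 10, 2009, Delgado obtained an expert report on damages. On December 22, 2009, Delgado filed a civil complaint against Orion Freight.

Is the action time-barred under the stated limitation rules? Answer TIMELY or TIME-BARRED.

The limitation period began to run on May 8, 2009.
8 months from May 8, 2009 is January 8, 2010.
Nothing else in the chronology tolls or restarts the period.
The December 22, 2009 filing precedes the January 8, 2010 deadline; the claim is timely.

TIMELY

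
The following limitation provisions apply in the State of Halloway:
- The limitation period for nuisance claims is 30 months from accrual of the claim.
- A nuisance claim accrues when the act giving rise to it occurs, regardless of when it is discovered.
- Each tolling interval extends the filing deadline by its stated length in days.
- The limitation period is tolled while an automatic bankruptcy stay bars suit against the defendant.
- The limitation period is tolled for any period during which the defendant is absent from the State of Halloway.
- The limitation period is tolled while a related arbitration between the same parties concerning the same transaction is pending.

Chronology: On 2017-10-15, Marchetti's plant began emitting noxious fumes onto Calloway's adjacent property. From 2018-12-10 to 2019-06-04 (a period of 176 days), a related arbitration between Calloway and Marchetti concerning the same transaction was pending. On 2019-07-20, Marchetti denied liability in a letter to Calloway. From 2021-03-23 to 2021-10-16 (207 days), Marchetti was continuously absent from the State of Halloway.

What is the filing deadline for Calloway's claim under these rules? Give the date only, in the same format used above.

2020-10-08

The claim accrued on 2017-10-15, the date of the act.
Adding the 30 months base period to 2017-10-15 gives a deadline of 2020-04-15, before any tolling.
The period was tolled for 176 days by the pending related arbitration (2018-12-10 to 2019-06-04), pushing the deadline to 2020-10-08.
By the time the defendant's absence from the jurisdiction began on 2021-03-23, the limitation period had already expired on 2020-10-08; that interval cannot revive it.
None of the other events listed affects the running of the period under the stated rules.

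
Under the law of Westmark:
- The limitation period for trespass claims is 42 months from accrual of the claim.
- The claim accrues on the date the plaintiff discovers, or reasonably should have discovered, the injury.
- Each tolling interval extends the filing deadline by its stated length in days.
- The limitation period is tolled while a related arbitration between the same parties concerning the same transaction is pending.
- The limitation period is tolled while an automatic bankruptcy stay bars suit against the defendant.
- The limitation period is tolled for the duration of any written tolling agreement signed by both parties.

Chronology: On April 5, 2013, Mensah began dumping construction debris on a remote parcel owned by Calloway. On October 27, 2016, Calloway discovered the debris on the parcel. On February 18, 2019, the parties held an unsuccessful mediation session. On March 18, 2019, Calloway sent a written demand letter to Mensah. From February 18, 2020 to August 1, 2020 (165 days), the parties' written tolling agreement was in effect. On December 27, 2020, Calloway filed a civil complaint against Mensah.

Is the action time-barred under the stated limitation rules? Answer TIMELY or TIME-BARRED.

TIME-BARRED

Under the discovery rule, the claim accrued on October 27, 2016, when Calloway discovered the injury — not on the April 5, 2013 date of the underlying act.
The untolled deadline — 42 months after October 27, 2016 — is April 27, 2020.
The period was tolled for 165 days by the written tolling agreement (February 18, 2020 to August 1, 2020), pushing the deadline to October 9, 2020.
The other events in the timeline have no effect on the limitation period under the stated rules.
The December 27, 2020 filing falls after the October 9, 2020 deadline; the claim is time-barred.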